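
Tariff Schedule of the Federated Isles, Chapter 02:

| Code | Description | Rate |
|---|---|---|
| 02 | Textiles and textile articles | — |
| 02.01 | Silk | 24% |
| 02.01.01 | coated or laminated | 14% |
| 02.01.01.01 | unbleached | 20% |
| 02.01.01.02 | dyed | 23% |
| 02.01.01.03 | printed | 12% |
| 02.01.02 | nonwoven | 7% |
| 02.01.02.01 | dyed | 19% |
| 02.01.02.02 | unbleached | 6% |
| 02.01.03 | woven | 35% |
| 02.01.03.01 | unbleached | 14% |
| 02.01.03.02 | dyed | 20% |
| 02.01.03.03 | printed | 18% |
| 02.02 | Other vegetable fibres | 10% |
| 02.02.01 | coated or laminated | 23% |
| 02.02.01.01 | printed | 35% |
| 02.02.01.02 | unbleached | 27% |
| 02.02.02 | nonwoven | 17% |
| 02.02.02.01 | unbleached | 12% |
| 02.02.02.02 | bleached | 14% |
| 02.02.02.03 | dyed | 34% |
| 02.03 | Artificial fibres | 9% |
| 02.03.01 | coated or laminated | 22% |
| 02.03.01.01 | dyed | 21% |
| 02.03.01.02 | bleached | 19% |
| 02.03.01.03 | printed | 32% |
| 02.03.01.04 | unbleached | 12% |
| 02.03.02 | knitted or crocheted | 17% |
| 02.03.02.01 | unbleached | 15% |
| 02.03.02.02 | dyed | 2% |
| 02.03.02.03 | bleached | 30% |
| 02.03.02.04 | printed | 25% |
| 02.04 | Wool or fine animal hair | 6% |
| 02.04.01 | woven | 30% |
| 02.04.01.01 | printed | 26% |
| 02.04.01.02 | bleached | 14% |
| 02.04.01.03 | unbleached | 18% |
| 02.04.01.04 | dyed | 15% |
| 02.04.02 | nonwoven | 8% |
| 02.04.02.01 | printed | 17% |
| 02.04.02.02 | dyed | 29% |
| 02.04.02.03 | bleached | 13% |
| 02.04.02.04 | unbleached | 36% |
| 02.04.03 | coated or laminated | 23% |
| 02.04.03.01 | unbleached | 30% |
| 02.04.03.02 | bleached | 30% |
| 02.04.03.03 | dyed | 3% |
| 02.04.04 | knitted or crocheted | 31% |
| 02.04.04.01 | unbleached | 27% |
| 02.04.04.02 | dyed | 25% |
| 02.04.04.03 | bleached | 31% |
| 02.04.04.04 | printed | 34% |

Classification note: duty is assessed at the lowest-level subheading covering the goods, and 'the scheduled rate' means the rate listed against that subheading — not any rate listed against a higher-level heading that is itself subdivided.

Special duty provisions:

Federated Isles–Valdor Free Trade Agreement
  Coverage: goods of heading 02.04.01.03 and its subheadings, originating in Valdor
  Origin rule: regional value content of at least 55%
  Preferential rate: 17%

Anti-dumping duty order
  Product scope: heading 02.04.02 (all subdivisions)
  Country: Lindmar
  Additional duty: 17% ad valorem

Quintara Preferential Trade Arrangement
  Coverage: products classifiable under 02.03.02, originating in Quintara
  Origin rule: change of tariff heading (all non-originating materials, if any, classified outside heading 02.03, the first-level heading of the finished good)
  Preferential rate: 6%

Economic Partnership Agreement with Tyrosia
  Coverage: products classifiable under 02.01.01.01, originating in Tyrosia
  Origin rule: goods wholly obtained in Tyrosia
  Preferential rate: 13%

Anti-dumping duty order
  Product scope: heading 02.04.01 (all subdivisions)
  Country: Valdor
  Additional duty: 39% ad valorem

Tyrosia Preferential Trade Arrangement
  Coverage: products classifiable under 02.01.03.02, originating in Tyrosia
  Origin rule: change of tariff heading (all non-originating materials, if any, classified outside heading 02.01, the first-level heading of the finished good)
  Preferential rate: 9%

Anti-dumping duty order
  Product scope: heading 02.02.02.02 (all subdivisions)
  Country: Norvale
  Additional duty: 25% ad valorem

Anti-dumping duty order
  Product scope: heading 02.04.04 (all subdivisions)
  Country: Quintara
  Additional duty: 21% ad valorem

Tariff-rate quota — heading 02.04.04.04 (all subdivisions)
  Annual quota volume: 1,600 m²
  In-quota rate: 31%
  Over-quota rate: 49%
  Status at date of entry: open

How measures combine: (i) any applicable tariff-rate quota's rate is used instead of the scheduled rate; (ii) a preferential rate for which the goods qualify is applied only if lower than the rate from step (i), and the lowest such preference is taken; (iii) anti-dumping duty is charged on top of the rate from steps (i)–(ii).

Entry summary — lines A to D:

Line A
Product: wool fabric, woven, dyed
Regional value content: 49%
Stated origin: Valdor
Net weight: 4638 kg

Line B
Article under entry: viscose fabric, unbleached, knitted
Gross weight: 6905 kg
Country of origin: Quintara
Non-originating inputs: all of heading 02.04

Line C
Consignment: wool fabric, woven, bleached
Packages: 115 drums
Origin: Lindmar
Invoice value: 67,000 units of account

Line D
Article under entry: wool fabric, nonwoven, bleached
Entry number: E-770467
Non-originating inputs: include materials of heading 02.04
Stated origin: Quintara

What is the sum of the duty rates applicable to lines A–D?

Line A: wool → 02.04; woven → 02.04.01; dyed → 02.04.01.04. Scheduled 15%. Valdor agreement on 02.04.01.03: 02.04.01.04 not covered; anti-dumping (Valdor, 02.04.01): +39%; total 15% + 39% = 54%. → 54%.
Line B: viscose → 02.03; knitted → 02.03.02; unbleached → 02.03.02.01. Scheduled 15%. Quintara agreement on 02.03.02: CTH met → 6% available; preferential 6%. → 6%.
Line C: wool → 02.04; woven → 02.04.01; bleached → 02.04.01.02. Scheduled 14%. No special measure applies. → 14%.
Line D: wool → 02.04; nonwoven → 02.04.02; bleached → 02.04.02.03. Scheduled 13%. Quintara agreement on 02.03.02: 02.04.02.03 not covered. → 13%.
Sum: 54% + 6% + 14% + 13% = 87%.

87%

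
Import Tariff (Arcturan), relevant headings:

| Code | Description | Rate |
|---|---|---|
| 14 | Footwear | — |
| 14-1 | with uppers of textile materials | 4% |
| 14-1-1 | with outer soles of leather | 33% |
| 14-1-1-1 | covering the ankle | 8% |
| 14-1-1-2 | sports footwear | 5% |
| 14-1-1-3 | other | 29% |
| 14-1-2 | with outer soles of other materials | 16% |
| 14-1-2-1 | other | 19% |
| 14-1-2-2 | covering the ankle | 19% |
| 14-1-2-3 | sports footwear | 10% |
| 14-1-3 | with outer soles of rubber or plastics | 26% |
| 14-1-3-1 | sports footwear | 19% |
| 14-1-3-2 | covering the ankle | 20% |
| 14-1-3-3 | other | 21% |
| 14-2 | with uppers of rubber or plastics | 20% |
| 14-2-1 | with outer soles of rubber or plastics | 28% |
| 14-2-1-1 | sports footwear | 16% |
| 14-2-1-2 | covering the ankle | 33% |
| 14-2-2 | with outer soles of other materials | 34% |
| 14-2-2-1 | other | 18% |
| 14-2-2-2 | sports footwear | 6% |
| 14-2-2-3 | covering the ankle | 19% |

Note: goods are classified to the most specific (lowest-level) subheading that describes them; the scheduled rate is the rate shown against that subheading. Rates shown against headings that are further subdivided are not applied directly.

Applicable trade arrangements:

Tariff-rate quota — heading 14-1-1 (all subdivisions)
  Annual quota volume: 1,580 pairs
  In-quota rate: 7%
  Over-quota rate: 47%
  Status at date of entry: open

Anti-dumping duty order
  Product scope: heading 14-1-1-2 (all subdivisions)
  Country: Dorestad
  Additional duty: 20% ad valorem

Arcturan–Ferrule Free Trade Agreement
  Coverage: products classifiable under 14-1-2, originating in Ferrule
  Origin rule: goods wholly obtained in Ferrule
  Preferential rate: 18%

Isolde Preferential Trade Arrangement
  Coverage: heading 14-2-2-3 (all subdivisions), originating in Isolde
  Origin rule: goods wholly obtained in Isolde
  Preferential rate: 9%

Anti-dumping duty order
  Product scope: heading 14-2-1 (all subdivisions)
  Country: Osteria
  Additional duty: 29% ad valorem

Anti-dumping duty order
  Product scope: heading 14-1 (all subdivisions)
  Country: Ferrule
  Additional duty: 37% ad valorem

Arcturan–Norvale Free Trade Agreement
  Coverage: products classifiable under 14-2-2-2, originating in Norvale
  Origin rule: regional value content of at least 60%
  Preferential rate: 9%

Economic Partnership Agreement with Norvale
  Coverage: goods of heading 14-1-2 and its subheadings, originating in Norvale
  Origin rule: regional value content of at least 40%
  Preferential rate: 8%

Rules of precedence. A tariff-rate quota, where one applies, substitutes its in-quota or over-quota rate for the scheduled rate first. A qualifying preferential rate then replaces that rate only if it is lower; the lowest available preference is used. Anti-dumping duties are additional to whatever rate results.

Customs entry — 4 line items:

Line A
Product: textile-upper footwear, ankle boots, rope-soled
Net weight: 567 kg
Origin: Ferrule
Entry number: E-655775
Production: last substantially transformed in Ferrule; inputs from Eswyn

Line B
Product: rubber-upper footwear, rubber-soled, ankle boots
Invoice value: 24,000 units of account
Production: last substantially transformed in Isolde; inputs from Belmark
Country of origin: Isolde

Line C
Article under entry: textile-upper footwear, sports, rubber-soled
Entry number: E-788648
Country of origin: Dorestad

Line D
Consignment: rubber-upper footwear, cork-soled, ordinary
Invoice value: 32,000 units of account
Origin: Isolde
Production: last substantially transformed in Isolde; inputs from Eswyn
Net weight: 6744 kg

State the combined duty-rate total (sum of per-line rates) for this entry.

126%

Line A: textile-upper → 14-1; rope-soled → 14-1-2; ankle boots → 14-1-2-2. Scheduled 19%. Ferrule agreement on 14-1-2: not wholly obtained; anti-dumping (Ferrule, 14-1): +37%; total 19% + 37% = 56%. → 56%.
Line B: rubber-upper → 14-2; rubber-soled → 14-2-1; ankle boots → 14-2-1-2. Scheduled 33%. Isolde agreement on 14-2-2-3: 14-2-1-2 not covered. → 33%.
Line C: textile-upper → 14-1; rubber-soled → 14-1-3; sports → 14-1-3-1. Scheduled 19%. No special measure applies. → 19%.
Line D: rubber-upper → 14-2; cork-soled → 14-2-2; ordinary → 14-2-2-1. Scheduled 18%. Isolde agreement on 14-2-2-3: 14-2-2-1 not covered. → 18%.
Sum: 56% + 33% + 19% + 18% = 126%.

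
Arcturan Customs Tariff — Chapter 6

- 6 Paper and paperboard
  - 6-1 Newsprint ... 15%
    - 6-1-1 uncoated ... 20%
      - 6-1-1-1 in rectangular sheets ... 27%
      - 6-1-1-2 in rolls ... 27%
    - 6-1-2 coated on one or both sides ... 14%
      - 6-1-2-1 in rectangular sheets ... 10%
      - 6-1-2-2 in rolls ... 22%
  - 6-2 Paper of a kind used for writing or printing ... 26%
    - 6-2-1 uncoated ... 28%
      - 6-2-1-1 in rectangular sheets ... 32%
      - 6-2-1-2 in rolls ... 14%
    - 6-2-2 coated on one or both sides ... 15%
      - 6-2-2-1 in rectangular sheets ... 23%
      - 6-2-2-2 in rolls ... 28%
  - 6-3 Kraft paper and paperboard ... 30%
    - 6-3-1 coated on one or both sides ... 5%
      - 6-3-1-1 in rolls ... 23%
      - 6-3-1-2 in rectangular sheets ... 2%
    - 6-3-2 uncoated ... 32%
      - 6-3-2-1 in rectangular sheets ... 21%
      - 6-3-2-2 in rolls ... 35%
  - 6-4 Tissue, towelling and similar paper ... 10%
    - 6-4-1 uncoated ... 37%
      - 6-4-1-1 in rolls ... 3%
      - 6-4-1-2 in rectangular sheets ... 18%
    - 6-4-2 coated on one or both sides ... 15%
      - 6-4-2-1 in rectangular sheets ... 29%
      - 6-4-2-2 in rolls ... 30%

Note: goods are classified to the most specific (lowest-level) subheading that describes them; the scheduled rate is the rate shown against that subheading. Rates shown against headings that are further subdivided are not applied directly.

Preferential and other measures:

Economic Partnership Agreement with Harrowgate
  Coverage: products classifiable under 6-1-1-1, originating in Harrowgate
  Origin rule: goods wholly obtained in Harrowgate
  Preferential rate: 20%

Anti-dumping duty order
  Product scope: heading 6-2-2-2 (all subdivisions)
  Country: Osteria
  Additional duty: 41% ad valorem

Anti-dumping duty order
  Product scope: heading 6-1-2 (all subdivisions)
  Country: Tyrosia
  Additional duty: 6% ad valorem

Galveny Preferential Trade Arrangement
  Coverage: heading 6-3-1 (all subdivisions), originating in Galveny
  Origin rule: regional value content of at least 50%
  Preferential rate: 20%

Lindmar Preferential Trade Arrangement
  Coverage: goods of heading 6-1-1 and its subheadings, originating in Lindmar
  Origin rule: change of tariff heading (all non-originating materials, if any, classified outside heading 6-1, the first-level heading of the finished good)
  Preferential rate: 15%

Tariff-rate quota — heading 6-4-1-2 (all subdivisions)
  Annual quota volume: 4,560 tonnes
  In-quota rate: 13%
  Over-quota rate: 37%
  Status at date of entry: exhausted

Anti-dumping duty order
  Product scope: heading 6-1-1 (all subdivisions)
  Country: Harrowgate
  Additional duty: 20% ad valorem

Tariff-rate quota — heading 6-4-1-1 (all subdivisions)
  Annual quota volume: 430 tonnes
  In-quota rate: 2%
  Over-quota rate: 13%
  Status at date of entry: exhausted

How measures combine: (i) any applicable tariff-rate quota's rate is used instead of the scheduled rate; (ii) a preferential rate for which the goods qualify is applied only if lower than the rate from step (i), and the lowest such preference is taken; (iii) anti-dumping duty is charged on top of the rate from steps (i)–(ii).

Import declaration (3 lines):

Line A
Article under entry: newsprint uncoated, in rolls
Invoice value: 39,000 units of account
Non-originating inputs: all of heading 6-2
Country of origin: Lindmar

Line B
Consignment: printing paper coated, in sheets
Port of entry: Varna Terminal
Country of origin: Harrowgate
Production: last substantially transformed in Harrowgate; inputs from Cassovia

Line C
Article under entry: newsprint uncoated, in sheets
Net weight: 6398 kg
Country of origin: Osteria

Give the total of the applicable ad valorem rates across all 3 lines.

Line A: newsprint → 6-1; uncoated → 6-1-1; in rolls → 6-1-1-2. Scheduled 27%. Lindmar agreement on 6-1-1: CTH met → 15% available; preferential 15%. → 15%.
Line B: printing paper → 6-2; coated → 6-2-2; in sheets → 6-2-2-1. Scheduled 23%. Harrowgate agreement on 6-1-1-1: 6-2-2-1 not covered. → 23%.
Line C: newsprint → 6-1; uncoated → 6-1-1; in sheets → 6-1-1-1. Scheduled 27%. No special measure applies. → 27%.
Sum: 15% + 23% + 27% = 65%.

65%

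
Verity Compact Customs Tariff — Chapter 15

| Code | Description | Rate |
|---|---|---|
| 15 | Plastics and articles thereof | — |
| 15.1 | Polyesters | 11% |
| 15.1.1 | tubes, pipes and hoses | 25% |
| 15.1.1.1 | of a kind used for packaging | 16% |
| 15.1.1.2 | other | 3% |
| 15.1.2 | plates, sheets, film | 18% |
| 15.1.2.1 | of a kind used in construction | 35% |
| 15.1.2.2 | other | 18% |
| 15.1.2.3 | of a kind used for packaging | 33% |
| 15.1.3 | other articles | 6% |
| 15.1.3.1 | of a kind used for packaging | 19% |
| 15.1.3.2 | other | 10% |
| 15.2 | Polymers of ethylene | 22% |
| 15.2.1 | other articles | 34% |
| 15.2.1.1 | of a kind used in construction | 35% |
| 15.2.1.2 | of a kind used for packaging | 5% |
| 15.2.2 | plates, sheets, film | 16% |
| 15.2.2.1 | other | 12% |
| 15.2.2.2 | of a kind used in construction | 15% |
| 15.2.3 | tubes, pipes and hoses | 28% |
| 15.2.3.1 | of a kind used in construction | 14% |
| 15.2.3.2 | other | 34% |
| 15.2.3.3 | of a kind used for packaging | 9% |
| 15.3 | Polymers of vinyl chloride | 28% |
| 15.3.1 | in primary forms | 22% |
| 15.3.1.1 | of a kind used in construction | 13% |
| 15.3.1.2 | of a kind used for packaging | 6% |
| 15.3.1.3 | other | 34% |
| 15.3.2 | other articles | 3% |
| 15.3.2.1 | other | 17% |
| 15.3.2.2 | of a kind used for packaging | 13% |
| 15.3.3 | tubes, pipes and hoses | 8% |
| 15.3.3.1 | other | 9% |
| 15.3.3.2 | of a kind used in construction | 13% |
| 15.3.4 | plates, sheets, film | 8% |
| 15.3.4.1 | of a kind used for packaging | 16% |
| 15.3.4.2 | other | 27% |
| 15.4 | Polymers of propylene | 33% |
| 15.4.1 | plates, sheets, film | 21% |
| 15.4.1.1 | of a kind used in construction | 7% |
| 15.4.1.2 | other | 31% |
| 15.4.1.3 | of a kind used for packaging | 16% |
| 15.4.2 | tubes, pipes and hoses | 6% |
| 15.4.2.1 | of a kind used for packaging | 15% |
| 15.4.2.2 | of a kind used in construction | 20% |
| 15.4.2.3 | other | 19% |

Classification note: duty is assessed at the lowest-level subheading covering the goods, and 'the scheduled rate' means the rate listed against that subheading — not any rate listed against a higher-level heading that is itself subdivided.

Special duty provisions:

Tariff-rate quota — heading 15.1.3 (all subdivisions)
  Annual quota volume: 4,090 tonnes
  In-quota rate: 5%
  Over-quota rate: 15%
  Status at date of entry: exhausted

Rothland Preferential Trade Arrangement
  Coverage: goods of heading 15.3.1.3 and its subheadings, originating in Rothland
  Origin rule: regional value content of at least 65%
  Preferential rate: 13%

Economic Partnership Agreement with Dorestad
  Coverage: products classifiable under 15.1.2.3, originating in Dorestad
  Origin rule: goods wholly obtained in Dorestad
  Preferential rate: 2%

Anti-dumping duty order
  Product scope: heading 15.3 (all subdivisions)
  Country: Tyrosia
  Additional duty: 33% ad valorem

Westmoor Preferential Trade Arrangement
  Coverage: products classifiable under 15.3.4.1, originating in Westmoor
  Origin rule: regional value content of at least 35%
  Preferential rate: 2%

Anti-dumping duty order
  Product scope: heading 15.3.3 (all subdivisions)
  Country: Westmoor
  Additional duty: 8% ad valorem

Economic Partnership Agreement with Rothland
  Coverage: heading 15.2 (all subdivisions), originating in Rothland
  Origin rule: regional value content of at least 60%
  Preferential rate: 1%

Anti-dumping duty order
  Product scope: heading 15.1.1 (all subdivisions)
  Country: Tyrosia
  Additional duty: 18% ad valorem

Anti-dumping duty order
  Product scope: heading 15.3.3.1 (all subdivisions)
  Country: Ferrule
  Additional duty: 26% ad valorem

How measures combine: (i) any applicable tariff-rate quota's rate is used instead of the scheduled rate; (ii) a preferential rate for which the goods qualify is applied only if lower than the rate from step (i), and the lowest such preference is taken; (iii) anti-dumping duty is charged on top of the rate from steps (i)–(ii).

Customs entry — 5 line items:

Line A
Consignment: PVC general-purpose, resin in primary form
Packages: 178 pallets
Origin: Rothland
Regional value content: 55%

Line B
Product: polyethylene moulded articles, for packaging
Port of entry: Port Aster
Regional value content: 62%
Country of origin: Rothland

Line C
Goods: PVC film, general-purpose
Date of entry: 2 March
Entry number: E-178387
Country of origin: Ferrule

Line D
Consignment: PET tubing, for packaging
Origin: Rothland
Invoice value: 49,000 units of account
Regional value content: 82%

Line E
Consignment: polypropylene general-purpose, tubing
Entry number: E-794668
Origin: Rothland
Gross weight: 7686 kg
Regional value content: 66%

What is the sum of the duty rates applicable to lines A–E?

Line A: PVC → 15.3; resin in primary form → 15.3.1; general-purpose → 15.3.1.3. Scheduled 34%. Rothland agreement on 15.3.1.3: RVC < 65%; Rothland agreement on 15.2: 15.3.1.3 not covered. → 34%.
Line B: polyethylene → 15.2; moulded articles → 15.2.1; for packaging → 15.2.1.2. Scheduled 5%. Rothland agreement on 15.3.1.3: 15.2.1.2 not covered; Rothland agreement on 15.2: RVC ≥ 60% → 1% available; preferential 1%. → 1%.
Line C: PVC → 15.3; film → 15.3.4; general-purpose → 15.3.4.2. Scheduled 27%. No special measure applies. → 27%.
Line D: PET → 15.1; tubing → 15.1.1; for packaging → 15.1.1.1. Scheduled 16%. Rothland agreement on 15.3.1.3: 15.1.1.1 not covered; Rothland agreement on 15.2: 15.1.1.1 not covered. → 16%.
Line E: polypropylene → 15.4; tubing → 15.4.2; general-purpose → 15.4.2.3. Scheduled 19%. Rothland agreement on 15.3.1.3: 15.4.2.3 not covered; Rothland agreement on 15.2: 15.4.2.3 not covered. → 19%.
Sum: 34% + 1% + 27% + 16% + 19% = 97%.

97%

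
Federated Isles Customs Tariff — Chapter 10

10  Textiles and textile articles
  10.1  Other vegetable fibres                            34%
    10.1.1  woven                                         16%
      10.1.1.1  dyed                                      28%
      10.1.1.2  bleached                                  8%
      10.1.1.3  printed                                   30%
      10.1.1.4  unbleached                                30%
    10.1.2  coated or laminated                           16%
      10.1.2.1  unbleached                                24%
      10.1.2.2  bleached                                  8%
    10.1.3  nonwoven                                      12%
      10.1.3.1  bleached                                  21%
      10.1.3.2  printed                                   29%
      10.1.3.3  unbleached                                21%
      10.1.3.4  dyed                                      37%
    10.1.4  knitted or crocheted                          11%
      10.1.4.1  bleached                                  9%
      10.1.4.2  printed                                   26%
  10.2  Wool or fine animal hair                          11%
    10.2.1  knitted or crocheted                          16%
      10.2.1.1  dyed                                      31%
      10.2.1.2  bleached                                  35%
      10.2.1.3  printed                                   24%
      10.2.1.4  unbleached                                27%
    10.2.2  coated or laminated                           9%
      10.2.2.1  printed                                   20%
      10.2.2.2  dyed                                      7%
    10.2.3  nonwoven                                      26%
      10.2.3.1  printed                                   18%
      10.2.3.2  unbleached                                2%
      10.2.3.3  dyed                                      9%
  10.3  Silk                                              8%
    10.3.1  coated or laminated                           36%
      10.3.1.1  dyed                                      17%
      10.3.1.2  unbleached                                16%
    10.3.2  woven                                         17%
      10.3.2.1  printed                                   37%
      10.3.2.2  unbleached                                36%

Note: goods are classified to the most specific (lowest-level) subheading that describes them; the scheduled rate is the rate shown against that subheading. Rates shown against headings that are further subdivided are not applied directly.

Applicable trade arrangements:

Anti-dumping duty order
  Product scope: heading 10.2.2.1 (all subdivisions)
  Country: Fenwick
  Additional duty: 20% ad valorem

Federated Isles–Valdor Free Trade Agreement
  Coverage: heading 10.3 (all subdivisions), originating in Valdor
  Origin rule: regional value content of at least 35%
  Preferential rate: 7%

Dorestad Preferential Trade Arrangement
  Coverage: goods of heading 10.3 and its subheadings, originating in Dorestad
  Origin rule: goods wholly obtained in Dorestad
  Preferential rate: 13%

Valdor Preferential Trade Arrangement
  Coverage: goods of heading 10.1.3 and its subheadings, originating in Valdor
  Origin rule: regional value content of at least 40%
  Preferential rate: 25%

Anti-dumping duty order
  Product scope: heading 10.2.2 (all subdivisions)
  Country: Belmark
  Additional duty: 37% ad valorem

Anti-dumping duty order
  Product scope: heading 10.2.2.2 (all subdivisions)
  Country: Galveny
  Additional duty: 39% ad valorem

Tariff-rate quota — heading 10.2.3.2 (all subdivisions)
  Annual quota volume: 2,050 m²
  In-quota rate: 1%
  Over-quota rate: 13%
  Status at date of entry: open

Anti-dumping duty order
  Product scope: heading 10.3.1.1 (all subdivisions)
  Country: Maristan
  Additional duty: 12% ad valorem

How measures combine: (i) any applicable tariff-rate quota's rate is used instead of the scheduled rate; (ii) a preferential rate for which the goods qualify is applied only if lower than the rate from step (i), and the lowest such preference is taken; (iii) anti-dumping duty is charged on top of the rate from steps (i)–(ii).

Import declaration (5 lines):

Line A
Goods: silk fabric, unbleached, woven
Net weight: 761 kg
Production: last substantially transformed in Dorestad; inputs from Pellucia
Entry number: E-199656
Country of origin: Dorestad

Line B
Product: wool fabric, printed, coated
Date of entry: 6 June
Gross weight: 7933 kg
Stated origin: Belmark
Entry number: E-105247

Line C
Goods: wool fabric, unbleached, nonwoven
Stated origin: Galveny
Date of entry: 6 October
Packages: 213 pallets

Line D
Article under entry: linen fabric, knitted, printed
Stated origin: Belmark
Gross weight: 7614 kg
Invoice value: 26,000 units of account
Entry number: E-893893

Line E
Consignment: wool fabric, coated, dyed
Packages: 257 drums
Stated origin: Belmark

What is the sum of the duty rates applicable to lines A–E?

164%

Line A: silk → 10.3; woven → 10.3.2; unbleached → 10.3.2.2. Scheduled 36%. Dorestad agreement on 10.3: not wholly obtained. → 36%.
Line B: wool → 10.2; coated → 10.2.2; printed → 10.2.2.1. Scheduled 20%. anti-dumping (Belmark, 10.2.2): +37%; total 20% + 37% = 57%. → 57%.
Line C: wool → 10.2; nonwoven → 10.2.3; unbleached → 10.2.3.2. Scheduled 2%. quota on 10.2.3.2 open → in-quota 1%. → 1%.
Line D: linen → 10.1; knitted → 10.1.4; printed → 10.1.4.2. Scheduled 26%. No special measure applies. → 26%.
Line E: wool → 10.2; coated → 10.2.2; dyed → 10.2.2.2. Scheduled 7%. anti-dumping (Belmark, 10.2.2): +37%; total 7% + 37% = 44%. → 44%.
Sum: 36% + 57% + 1% + 26% + 44% = 164%.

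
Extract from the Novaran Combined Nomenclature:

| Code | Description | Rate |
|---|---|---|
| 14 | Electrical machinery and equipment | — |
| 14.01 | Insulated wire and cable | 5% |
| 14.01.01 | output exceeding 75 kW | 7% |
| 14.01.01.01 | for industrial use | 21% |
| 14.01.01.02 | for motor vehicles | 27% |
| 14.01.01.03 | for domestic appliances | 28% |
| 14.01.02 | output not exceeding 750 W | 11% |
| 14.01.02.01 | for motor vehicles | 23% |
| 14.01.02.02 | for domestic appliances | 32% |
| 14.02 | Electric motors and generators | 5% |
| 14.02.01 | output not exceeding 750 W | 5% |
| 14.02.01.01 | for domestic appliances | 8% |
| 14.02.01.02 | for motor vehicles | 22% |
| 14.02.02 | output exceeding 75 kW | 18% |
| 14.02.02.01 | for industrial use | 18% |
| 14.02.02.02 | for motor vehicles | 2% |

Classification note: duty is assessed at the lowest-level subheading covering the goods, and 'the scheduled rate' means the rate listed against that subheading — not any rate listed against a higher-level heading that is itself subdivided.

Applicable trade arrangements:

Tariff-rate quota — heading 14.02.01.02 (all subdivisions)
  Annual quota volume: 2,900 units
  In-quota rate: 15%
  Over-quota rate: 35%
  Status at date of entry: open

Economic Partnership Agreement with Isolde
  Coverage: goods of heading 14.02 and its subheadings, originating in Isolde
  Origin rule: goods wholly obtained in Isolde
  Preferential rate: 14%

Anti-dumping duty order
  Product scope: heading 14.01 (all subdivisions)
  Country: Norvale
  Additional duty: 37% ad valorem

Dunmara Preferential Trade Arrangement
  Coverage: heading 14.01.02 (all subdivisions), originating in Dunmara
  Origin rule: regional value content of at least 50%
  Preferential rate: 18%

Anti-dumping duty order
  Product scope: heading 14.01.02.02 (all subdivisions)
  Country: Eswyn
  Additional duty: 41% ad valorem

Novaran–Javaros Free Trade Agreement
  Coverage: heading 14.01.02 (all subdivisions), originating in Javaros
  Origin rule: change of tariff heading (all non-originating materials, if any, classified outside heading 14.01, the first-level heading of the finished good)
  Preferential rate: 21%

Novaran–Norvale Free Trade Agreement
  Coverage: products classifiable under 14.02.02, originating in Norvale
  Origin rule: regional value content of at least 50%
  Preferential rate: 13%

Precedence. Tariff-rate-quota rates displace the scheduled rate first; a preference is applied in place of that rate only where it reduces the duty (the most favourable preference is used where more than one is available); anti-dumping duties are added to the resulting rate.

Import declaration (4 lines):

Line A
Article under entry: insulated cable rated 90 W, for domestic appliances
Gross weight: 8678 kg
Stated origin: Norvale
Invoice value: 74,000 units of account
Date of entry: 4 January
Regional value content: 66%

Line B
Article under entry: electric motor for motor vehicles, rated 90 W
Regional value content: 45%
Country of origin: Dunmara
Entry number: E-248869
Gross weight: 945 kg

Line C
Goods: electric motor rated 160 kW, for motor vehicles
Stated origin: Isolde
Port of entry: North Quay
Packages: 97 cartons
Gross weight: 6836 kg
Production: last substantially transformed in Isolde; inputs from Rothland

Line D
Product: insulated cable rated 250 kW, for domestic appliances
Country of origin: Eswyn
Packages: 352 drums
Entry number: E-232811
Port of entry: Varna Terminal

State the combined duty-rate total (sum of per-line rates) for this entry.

Line A: insulated cable → 14.01; rated 90 W → 14.01.02; for domestic appliances → 14.01.02.02. Scheduled 32%. Norvale agreement on 14.02.02: 14.01.02.02 not covered; anti-dumping (Norvale, 14.01): +37%; total 32% + 37% = 69%. → 69%.
Line B: electric motor → 14.02; rated 90 W → 14.02.01; for motor vehicles → 14.02.01.02. Scheduled 22%. quota on 14.02.01.02 open → in-quota 15%; Dunmara agreement on 14.01.02: 14.02.01.02 not covered. → 15%.
Line C: electric motor → 14.02; rated 160 kW → 14.02.02; for motor vehicles → 14.02.02.02. Scheduled 2%. Isolde agreement on 14.02: not wholly obtained. → 2%.
Line D: insulated cable → 14.01; rated 250 kW → 14.01.01; for domestic appliances → 14.01.01.03. Scheduled 28%. No special measure applies. → 28%.
Sum: 69% + 15% + 2% + 28% = 114%.

114%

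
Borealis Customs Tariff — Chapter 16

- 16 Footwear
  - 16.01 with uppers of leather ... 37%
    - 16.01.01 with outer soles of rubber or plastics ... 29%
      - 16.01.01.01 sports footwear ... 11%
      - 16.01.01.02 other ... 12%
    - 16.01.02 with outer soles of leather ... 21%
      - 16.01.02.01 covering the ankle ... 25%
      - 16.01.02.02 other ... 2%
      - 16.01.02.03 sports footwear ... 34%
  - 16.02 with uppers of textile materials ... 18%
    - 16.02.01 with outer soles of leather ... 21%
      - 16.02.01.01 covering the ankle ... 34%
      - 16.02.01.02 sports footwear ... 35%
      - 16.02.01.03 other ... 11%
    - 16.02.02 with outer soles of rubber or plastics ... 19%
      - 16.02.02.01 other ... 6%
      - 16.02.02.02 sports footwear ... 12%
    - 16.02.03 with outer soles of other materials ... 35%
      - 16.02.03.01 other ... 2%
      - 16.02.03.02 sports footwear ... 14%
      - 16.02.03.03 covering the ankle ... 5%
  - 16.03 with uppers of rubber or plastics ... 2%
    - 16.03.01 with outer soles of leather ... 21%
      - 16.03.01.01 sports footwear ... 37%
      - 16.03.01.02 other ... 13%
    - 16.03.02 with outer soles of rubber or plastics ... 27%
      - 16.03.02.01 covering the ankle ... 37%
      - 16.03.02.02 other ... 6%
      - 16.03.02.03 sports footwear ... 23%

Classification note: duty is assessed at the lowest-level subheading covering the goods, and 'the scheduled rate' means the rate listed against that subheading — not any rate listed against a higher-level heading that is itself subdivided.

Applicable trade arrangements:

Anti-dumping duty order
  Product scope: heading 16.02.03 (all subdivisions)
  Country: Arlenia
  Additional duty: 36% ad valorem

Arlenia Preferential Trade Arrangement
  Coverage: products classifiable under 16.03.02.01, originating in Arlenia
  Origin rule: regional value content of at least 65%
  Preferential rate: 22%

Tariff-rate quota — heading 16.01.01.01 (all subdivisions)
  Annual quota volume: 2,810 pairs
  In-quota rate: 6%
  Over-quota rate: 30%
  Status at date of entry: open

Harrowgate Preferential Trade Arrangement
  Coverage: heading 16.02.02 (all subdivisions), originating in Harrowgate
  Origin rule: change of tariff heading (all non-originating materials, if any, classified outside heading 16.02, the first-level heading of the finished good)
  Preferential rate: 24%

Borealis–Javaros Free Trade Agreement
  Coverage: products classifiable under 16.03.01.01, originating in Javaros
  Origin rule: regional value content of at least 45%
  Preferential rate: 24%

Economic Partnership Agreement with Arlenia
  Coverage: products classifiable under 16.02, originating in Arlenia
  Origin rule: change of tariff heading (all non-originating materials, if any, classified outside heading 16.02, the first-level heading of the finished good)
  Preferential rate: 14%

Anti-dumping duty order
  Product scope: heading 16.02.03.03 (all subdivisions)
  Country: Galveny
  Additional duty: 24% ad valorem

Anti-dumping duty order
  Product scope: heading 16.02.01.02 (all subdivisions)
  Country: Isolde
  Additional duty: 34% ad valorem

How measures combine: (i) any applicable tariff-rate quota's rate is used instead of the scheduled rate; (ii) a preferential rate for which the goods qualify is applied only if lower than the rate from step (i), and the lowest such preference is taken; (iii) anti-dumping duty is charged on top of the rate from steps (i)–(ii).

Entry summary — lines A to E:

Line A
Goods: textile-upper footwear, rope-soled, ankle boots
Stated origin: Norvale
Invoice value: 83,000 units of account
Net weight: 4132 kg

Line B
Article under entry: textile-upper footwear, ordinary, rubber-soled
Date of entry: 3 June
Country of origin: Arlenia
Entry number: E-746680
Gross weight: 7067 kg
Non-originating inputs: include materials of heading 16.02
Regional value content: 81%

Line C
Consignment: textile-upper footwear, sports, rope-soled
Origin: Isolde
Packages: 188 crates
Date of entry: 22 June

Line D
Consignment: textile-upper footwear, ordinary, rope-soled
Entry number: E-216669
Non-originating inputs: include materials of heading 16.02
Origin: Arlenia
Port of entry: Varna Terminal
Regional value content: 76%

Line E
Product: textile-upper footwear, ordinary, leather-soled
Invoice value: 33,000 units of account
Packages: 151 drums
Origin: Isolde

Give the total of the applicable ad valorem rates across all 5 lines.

74%

Line A: textile-upper → 16.02; rope-soled → 16.02.03; ankle boots → 16.02.03.03. Scheduled 5%. No special measure applies. → 5%.
Line B: textile-upper → 16.02; rubber-soled → 16.02.02; ordinary → 16.02.02.01. Scheduled 6%. Arlenia agreement on 16.03.02.01: 16.02.02.01 not covered; Arlenia agreement on 16.02: CTH not met. → 6%.
Line C: textile-upper → 16.02; rope-soled → 16.02.03; sports → 16.02.03.02. Scheduled 14%. No special measure applies. → 14%.
Line D: textile-upper → 16.02; rope-soled → 16.02.03; ordinary → 16.02.03.01. Scheduled 2%. Arlenia agreement on 16.03.02.01: 16.02.03.01 not covered; Arlenia agreement on 16.02: CTH not met; anti-dumping (Arlenia, 16.02.03): +36%; total 2% + 36% = 38%. → 38%.
Line E: textile-upper → 16.02; leather-soled → 16.02.01; ordinary → 16.02.01.03. Scheduled 11%. No special measure applies. → 11%.
Sum: 5% + 6% + 14% + 38% + 11% = 74%.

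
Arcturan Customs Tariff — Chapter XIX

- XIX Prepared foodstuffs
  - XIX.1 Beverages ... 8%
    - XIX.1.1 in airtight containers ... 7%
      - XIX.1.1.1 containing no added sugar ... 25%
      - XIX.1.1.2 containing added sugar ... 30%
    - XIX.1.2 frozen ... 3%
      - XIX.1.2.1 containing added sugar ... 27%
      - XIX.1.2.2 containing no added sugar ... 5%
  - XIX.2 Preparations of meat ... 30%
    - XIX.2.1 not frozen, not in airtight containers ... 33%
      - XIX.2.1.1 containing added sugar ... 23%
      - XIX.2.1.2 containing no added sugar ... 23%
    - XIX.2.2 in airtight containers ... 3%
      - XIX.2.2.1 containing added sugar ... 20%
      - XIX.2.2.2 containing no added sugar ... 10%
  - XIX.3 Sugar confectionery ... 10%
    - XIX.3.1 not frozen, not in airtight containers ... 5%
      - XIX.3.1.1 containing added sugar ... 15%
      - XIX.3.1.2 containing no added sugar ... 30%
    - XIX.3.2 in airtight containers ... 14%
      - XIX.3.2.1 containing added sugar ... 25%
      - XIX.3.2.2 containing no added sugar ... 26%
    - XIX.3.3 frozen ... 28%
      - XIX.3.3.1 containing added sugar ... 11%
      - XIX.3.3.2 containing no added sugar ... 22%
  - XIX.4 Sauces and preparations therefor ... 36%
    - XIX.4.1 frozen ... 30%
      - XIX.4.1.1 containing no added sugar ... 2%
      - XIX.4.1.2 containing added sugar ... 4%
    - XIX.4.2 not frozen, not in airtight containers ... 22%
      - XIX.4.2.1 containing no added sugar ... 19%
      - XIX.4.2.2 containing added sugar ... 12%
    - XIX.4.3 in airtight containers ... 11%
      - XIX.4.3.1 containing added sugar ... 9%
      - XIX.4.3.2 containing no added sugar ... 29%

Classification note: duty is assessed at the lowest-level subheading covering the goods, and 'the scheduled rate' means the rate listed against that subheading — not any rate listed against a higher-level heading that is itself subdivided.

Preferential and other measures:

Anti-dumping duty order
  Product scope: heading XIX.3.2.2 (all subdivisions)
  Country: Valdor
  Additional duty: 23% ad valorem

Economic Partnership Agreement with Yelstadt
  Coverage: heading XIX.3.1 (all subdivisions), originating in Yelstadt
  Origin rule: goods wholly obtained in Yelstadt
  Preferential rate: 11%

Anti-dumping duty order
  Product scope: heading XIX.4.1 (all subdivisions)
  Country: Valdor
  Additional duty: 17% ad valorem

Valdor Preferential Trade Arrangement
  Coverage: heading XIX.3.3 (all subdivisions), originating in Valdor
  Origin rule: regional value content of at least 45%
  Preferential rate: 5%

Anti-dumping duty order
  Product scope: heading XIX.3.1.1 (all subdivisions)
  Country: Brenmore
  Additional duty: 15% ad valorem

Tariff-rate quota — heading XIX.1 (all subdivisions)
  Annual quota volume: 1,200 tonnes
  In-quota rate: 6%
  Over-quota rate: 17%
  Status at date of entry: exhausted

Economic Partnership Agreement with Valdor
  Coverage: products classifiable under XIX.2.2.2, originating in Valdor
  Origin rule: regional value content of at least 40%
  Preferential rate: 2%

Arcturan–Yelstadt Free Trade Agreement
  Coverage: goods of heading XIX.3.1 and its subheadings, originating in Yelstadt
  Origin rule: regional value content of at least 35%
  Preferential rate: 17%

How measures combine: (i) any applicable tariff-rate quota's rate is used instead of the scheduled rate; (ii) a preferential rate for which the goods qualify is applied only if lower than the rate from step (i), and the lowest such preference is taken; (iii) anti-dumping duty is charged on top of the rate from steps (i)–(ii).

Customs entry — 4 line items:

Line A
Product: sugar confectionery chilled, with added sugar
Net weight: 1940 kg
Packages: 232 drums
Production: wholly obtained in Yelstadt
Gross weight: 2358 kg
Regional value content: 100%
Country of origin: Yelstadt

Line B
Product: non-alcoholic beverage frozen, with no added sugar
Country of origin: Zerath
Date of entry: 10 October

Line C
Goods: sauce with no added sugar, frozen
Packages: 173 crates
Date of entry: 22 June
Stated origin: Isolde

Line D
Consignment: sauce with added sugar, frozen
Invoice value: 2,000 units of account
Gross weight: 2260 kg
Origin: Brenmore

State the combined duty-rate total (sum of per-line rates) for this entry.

Line A: sugar confectionery → XIX.3; chilled → XIX.3.1; with added sugar → XIX.3.1.1. Scheduled 15%. Yelstadt agreement on XIX.3.1: wholly obtained → 11% available; Yelstadt agreement on XIX.3.1: RVC ≥ 35% → 17% available; preferential 11%. → 11%.
Line B: non-alcoholic beverage → XIX.1; frozen → XIX.1.2; with no added sugar → XIX.1.2.2. Scheduled 5%. quota on XIX.1 exhausted → over-quota 17%. → 17%.
Line C: sauce → XIX.4; frozen → XIX.4.1; with no added sugar → XIX.4.1.1. Scheduled 2%. No special measure applies. → 2%.
Line D: sauce → XIX.4; frozen → XIX.4.1; with added sugar → XIX.4.1.2. Scheduled 4%. No special measure applies. → 4%.
Sum: 11% + 17% + 2% + 4% = 34%.

34%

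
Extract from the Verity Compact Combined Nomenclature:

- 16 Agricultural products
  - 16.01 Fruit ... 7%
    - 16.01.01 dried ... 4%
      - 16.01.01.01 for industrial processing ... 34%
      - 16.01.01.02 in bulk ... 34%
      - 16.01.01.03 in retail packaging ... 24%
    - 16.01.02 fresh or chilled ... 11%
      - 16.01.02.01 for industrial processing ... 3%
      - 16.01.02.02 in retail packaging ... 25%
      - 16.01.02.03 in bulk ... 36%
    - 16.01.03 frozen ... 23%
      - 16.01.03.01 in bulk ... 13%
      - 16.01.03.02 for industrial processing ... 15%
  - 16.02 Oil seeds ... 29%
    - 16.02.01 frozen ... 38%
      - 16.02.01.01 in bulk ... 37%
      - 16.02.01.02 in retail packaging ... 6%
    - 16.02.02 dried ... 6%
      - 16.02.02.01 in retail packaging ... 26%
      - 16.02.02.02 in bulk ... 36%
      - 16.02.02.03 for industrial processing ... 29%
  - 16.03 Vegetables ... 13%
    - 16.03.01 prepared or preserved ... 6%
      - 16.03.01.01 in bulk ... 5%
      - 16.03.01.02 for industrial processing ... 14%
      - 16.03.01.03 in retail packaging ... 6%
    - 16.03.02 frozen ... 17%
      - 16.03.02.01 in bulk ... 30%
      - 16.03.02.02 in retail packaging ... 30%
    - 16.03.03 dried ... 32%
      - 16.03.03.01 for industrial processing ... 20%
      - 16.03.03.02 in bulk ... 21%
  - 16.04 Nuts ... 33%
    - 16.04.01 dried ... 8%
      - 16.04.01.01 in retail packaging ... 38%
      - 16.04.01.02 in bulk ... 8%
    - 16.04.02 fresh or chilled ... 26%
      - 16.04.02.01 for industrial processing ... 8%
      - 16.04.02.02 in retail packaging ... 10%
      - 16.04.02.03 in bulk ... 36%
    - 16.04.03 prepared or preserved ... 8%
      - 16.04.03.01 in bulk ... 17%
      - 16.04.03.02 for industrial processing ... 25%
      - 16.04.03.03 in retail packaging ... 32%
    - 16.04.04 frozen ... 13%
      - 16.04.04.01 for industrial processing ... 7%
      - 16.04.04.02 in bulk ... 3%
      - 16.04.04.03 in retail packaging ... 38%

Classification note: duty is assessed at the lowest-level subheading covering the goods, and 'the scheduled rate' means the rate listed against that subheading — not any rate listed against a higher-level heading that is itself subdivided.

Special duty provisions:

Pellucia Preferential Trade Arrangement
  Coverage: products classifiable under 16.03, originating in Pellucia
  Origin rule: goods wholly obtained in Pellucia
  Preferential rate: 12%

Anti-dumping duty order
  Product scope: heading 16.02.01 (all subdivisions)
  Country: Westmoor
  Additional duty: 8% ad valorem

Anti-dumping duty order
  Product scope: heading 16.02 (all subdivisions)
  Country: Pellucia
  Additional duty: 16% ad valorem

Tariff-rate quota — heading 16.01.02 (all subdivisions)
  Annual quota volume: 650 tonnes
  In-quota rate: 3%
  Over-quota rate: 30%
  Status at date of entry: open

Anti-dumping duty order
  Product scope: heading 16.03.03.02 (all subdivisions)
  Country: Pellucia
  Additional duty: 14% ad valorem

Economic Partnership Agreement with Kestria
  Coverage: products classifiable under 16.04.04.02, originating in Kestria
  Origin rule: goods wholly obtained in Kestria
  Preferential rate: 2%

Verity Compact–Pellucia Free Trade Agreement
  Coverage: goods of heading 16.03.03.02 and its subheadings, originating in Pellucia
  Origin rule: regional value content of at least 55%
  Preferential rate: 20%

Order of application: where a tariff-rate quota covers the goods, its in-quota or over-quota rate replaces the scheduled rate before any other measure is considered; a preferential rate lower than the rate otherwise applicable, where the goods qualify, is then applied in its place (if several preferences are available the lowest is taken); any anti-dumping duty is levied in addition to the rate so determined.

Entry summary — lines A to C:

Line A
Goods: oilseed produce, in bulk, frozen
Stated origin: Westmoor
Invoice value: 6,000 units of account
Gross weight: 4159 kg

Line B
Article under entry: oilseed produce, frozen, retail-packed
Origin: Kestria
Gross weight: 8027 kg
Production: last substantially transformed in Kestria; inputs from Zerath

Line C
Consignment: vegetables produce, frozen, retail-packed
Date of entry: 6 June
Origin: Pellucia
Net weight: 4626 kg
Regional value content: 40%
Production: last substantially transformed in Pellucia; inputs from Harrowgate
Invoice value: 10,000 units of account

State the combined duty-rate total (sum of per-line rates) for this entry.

81%

Line A: oilseed → 16.02; frozen → 16.02.01; in bulk → 16.02.01.01. Scheduled 37%. anti-dumping (Westmoor, 16.02.01): +8%; total 37% + 8% = 45%. → 45%.
Line B: oilseed → 16.02; frozen → 16.02.01; retail-packed → 16.02.01.02. Scheduled 6%. Kestria agreement on 16.04.04.02: 16.02.01.02 not covered. → 6%.
Line C: vegetables → 16.03; frozen → 16.03.02; retail-packed → 16.03.02.02. Scheduled 30%. Pellucia agreement on 16.03: not wholly obtained; Pellucia agreement on 16.03.03.02: 16.03.02.02 not covered. → 30%.
Sum: 45% + 6% + 30% = 81%.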